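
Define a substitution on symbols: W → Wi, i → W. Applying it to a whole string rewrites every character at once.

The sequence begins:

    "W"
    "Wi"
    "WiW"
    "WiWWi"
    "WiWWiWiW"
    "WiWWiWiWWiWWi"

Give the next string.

WiWWiWiWWiWWiWiWWiWiW

Applying the rule to each of the 13 symbols of WiWWiWiWWiWWi gives the pieces Wi W Wi Wi W Wi W Wi Wi W Wi Wi W, which concatenate to the answer.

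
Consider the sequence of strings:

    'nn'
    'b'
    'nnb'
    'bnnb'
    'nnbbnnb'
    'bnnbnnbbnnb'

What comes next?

nnbbnnbbnnbnnbbnnb

From term 3 onward, concatenate the second-to-last term with the last: nn·b = nnb, b·nnb = bnnb, …
The next term joins nnbbnnb and bnnbnnbbnnb.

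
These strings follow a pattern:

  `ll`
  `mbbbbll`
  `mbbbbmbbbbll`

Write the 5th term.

mbbbbmbbbbmbbbbmbbbbll

Every step adds mbbbb at the front: s(k+1) = mbbbb·s(k).
From mbbbbmbbbbll, 2 further steps: mbbbbmbbbbll → mbbbbmbbbbmbbbbll → (answer).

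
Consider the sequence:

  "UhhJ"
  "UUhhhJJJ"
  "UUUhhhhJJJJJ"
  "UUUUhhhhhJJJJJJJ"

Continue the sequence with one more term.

Term n consists of n U's, followed by n+1 h's, followed by 2n-1 J's (n = 1, 2, …).
At n = 5 the blocks have lengths 5, 6, 9.

UUUUUhhhhhhJJJJJJJJJ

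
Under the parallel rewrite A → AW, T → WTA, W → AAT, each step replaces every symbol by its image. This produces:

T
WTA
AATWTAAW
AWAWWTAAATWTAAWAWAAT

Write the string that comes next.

AWAATAWAATAATWTAAWAWAWWTAAATWTAAWAWAATAWAATAWAWWTA

Replace each of the 20 characters of AWAWWTAAATWTAAWAWAAT in place — AW AAT AW AAT AAT WTA AW AW AW WTA AAT WTA AW AW AAT AW AAT AW AW WTA — and concatenate.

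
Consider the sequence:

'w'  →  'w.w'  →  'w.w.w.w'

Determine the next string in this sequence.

Every step duplicates the string with '.' between the halves.
One more doubling of w.w.w.w gives the answer.

w.w.w.w.w.w.w.w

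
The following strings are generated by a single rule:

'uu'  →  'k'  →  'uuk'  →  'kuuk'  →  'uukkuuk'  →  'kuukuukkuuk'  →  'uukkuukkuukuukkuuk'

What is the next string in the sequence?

This is a Fibonacci-style word recurrence s(k) = s(k−2)·s(k−1): e.g. uu·k = uuk.
The next term joins kuukuukkuuk and uukkuukkuukuukkuuk.

kuukuukkuukuukkuukkuukuukkuuk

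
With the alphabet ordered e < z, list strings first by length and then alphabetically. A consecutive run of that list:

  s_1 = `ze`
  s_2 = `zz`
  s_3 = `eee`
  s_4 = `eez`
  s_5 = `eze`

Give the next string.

Treat eze as a base-2 numeral over the given alphabet and add one, carrying through any trailing z's.

ezz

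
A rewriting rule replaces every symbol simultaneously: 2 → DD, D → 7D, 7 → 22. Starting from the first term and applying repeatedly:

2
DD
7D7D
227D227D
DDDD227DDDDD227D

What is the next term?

Rewriting the 16 symbols of DDDD227DDDDD227D one by one yields 7D 7D 7D 7D DD DD 22 7D 7D 7D 7D 7D DD DD 22 7D; concatenated:

7D7D7D7DDDDD227D7D7D7D7DDDDD227D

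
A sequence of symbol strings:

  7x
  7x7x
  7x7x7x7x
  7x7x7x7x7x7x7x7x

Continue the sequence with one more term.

Each string is two copies of the previous one concatenated.
So the next term is two copies of 7x7x7x7x7x7x7x7x.

7x7x7x7x7x7x7x7x7x7x7x7x7x7x7x7x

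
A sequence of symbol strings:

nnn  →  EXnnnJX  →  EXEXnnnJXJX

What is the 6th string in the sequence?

EXEXEXEXEXnnnJXJXJXJXJX

Every step adds EX to the front and JX to the end of the previous string.
From EXEXnnnJXJX, 3 further steps: EXEXnnnJXJX → EXEXEXnnnJXJXJX → EXEXEXEXnnnJXJXJXJX → (answer).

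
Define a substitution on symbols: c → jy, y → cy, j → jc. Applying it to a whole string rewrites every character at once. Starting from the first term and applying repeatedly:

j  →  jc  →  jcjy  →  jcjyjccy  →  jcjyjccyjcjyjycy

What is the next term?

Replace each of the 16 characters of jcjyjccyjcjyjycy in place — jc jy jc cy jc jy jy cy jc jy jc cy jc cy jy cy — and concatenate.

jcjyjccyjcjyjycyjcjyjccyjccyjycy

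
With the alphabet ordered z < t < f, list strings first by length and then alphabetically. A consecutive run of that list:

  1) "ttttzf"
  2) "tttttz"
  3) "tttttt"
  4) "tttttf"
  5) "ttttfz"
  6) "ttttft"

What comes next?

ttttff

The successor of ttttft increments the rightmost position that isn't already f and resets every position after it to z.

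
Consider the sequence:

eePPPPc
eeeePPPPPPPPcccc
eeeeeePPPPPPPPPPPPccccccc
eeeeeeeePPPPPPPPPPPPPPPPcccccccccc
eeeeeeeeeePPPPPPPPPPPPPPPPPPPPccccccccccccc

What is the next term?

eeeeeeeeeeeePPPPPPPPPPPPPPPPPPPPPPPPcccccccccccccccc

Reading off run lengths: e runs 2, 4, 6, 8, 10; P runs 4, 8, 12, 16, 20; c runs 1, 4, 7, 10, 13 — each is linear in n (n = 1, 2, …).
At n = 6 the blocks have lengths 12, 24, 16.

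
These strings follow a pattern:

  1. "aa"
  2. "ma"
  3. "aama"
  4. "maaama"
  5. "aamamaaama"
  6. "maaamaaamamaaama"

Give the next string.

aamamaaamamaaamaaamamaaama

From term 3 onward, concatenate the second-to-last term with the last: aa·ma = aama, ma·aama = maaama, …
Continuing: aamamaaama · maaamaaamamaaama gives term 7.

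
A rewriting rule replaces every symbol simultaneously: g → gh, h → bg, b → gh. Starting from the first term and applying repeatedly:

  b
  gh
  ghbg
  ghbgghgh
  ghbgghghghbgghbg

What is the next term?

Rewriting the 16 symbols of ghbgghghghbgghbg one by one yields gh bg gh gh gh bg gh bg gh bg gh gh gh bg gh gh; concatenated:

ghbgghghghbgghbgghbgghghghbgghgh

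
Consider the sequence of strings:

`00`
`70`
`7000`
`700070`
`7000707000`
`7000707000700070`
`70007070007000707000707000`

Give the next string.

700070700070007070007070007000707000700070

This is a Fibonacci-style word recurrence s(k) = s(k−1)·s(k−2): e.g. 70·00 = 7000.
The next term joins 70007070007000707000707000 and 7000707000700070.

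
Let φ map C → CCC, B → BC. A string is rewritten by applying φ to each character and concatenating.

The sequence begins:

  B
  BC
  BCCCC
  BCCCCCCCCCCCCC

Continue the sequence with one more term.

Applying the rule to each of the 14 symbols of BCCCCCCCCCCCCC gives the pieces BC CCC CCC CCC CCC CCC CCC CCC CCC CCC CCC CCC CCC CCC, which concatenate to the answer.

BCCCCCCCCCCCCCCCCCCCCCCCCCCCCCCCCCCCCCCCC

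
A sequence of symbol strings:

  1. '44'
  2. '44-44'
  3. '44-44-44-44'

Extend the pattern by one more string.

s(k+1) = s(k)·-·s(k) — each term doubles the last with '-' between the halves.
Doubling 44-44-44-44 with '-' between the halves:

44-44-44-44-44-44-44-44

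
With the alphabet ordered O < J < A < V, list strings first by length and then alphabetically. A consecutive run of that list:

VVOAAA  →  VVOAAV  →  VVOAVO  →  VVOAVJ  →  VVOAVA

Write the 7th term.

VVOVOO

Continuing the enumeration 2 steps past VVOAVA: VVOAVA → VVOAVV → (answer).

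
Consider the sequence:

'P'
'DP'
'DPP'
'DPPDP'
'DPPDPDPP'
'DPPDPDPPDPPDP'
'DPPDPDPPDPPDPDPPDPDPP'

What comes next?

Each term (from the third on) is the previous term followed by the one before it: term 3 = DP·P = DPP.
Continuing: DPPDPDPPDPPDPDPPDPDPP · DPPDPDPPDPPDP gives term 8.

DPPDPDPPDPPDPDPPDPDPPDPPDPDPPDPPDP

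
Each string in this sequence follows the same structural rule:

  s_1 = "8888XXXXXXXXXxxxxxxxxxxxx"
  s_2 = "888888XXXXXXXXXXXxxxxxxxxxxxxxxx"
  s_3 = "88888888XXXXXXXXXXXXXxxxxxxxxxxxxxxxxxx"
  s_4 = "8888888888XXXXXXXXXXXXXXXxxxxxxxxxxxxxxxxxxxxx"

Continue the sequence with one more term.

The n-th term is 2n-2 8's then 2n+3 X's then 3n+3 x's, where the shown terms are n = 3, 4, 5, 6.
For the next term, n = 7, so the run lengths are 12, 17, 24.

888888888888XXXXXXXXXXXXXXXXXxxxxxxxxxxxxxxxxxxxxxxxx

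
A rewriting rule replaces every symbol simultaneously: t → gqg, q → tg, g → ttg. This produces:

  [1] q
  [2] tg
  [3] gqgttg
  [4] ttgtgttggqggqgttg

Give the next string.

Replace each of the 17 characters of ttgtgttggqggqgttg in place — gqg gqg ttg gqg ttg gqg gqg ttg ttg tg ttg ttg tg ttg gqg gqg ttg — and concatenate.

gqggqgttggqgttggqggqgttgttgtgttgttgtgttggqggqgttg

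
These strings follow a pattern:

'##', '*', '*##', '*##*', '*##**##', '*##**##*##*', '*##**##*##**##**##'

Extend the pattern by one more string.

*##**##*##**##**##*##**##*##*

Each term (from the third on) is the previous term followed by the one before it: term 3 = *·## = *##.
The next term joins *##**##*##**##**## and *##**##*##*.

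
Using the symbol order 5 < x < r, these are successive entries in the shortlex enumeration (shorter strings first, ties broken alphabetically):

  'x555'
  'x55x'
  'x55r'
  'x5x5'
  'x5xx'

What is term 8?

Stepping forward 3 times from x5xx: x5xx → x5xr → x5r5, then the target.

x5rx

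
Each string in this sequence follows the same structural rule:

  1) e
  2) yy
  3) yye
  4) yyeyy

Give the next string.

yyeyyyye

Each term (from the third on) is the previous term followed by the one before it: term 3 = yy·e = yye.
Continuing: yyeyy · yye gives term 5.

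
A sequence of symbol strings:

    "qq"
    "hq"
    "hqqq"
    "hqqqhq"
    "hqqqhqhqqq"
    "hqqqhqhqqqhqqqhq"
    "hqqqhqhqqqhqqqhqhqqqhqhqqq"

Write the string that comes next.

hqqqhqhqqqhqqqhqhqqqhqhqqqhqqqhqhqqqhqqqhq

Each term (from the third on) is the previous term followed by the one before it: term 3 = hq·qq = hqqq.
Continuing: hqqqhqhqqqhqqqhqhqqqhqhqqq · hqqqhqhqqqhqqqhq gives term 8.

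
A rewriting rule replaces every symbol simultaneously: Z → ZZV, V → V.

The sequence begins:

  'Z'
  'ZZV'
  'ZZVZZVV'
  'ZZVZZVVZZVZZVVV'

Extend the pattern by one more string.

Replace each of the 15 characters of ZZVZZVVZZVZZVVV in place — ZZV ZZV V ZZV ZZV V V ZZV ZZV V ZZV ZZV V V V — and concatenate.

ZZVZZVVZZVZZVVVZZVZZVVZZVZZVVVV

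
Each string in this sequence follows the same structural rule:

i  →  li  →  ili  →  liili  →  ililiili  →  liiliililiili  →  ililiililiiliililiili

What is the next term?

liiliililiiliililiililiiliililiili

This is a Fibonacci-style word recurrence s(k) = s(k−2)·s(k−1): e.g. i·li = ili.
Continuing: liiliililiili · ililiililiiliililiili gives term 8.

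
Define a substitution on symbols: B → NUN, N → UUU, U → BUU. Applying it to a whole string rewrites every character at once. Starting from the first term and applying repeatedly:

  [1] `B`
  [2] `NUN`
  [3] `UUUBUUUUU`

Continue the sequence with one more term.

Apply φ to UUUBUUUUU symbol by symbol: U→BUU, U→BUU, U→BUU, B→NUN, U→BUU, U→BUU, U→BUU, U→BUU, U→BUU; joined: BUU BUU BUU NUN BUU BUU BUU BUU BUU.

BUUBUUBUUNUNBUUBUUBUUBUUBUU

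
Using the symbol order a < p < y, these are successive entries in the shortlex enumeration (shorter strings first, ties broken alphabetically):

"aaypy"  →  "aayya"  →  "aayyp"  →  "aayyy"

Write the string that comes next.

The successor of aayyy increments the rightmost position that isn't already y and resets every position after it to a.

apaaa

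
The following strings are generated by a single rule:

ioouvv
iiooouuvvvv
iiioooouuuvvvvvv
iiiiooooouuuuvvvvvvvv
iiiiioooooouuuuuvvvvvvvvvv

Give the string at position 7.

iiiiiiioooooooouuuuuuuvvvvvvvvvvvvvv

The n-th term is n i's then n+1 o's then n u's then 2n v's (n = 1, 2, …).
For term 7, n = 7, so the run lengths are 7, 8, 7, 14.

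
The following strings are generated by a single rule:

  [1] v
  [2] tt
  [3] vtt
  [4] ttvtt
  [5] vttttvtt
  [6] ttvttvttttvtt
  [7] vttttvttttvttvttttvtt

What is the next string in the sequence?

ttvttvttttvttvttttvttttvttvttttvtt

From term 3 onward, concatenate the second-to-last term with the last: v·tt = vtt, tt·vtt = ttvtt, …
Continuing: ttvttvttttvtt · vttttvttttvttvttttvtt gives term 8.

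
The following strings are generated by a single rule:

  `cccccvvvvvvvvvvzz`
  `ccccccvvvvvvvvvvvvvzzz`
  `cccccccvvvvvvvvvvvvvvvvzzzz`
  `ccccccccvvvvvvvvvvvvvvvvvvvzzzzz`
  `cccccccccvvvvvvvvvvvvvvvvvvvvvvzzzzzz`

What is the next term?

ccccccccccvvvvvvvvvvvvvvvvvvvvvvvvvzzzzzzz

Reading off run lengths: c runs 5, 6, 7, 8, 9; v runs 10, 13, 16, 19, 22; z runs 2, 3, 4, 5, 6 — each is linear in n, where the shown terms are n = 3, 4, 5, 6, 7.
At n = 8 the blocks have lengths 10, 25, 7.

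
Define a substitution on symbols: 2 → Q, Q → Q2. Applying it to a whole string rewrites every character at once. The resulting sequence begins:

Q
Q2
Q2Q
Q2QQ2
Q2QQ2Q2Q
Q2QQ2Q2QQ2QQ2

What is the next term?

Rewriting the 13 symbols of Q2QQ2Q2QQ2QQ2 one by one yields Q2 Q Q2 Q2 Q Q2 Q Q2 Q2 Q Q2 Q2 Q; concatenated:

Q2QQ2Q2QQ2QQ2Q2QQ2Q2Q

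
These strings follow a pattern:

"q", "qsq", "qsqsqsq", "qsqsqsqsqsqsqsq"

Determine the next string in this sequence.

Every step duplicates the string with 's' between the halves.
Doubling qsqsqsqsqsqsqsq with 's' between the halves:

qsqsqsqsqsqsqsqsqsqsqsqsqsqsqsq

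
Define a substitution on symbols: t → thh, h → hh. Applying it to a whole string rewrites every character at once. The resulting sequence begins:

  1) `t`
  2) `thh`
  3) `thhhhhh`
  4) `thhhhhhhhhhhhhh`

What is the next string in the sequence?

thhhhhhhhhhhhhhhhhhhhhhhhhhhhhh

Replace each of the 15 characters of thhhhhhhhhhhhhh in place — thh hh hh hh hh hh hh hh hh hh hh hh hh hh hh — and concatenate.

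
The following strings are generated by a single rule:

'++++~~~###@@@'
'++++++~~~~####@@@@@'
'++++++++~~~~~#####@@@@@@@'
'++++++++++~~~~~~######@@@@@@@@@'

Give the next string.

The n-th term is 2n +'s then n+1 ~'s then n+1 #'s then 2n-1 @'s, where the shown terms are n = 2, 3, 4, 5.
At n = 6 the blocks have lengths 12, 7, 7, 11.

++++++++++++~~~~~~~#######@@@@@@@@@@@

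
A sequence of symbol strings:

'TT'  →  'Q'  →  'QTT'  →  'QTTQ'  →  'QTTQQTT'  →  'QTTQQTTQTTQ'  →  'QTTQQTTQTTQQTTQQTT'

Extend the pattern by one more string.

QTTQQTTQTTQQTTQQTTQTTQQTTQTTQ

From term 3 onward, concatenate the last term with the second-to-last: Q·TT = QTT, QTT·Q = QTTQ, …
Continuing: QTTQQTTQTTQQTTQQTT · QTTQQTTQTTQ gives term 8.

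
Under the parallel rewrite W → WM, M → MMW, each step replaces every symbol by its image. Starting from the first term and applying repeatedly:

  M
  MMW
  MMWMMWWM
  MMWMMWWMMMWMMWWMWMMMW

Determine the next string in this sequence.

Rewriting the 21 symbols of MMWMMWWMMMWMMWWMWMMMW one by one yields MMW MMW WM MMW MMW WM WM MMW MMW MMW WM MMW MMW WM WM MMW WM MMW MMW MMW WM; concatenated:

MMWMMWWMMMWMMWWMWMMMWMMWMMWWMMMWMMWWMWMMMWWMMMWMMWMMWWM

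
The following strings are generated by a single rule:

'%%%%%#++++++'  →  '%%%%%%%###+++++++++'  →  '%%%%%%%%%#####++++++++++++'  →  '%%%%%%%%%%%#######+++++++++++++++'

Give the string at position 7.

Each string has the form %^{2n+3} #^{2n-1} +^{3n+3} (n = 1, 2, …).
Setting n = 7 gives 17, 13, 24 characters in each block.

%%%%%%%%%%%%%%%%%#############++++++++++++++++++++++++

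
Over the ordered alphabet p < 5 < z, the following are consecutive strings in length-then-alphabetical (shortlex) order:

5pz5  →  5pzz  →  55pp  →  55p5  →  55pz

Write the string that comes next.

Treat 55pz as a base-3 numeral over the given alphabet and add one, carrying through any trailing z's.

555p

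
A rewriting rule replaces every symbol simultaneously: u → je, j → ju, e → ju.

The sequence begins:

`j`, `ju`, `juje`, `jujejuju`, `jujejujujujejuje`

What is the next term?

jujejujujujejujejujejujujujejuju

φ(jujejujujujejuje) expands symbol-by-symbol to ju je ju ju ju je ju je ju je ju ju ju je ju ju; joining the 16 pieces gives the next term.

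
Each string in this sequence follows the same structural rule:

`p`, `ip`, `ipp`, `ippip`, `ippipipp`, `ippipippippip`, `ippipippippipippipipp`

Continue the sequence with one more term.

From term 3 onward, concatenate the last term with the second-to-last: ip·p = ipp, ipp·ip = ippip, …
Continuing: ippipippippipippipipp · ippipippippip gives term 8.

ippipippippipippipippippipippippip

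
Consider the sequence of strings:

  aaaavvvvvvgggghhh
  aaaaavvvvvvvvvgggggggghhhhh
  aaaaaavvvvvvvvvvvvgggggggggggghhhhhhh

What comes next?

The n-th term is n+3 a's then 3n+3 v's then 4n g's then 2n+1 h's (n = 1, 2, …).
Setting n = 4 gives 7, 15, 16, 9 characters in each block.

aaaaaaavvvvvvvvvvvvvvvgggggggggggggggghhhhhhhhh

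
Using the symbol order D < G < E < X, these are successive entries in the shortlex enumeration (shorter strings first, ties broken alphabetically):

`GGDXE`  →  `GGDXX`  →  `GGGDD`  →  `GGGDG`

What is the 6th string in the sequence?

GGGDX

Continuing the enumeration 2 steps past GGGDG: GGGDG → GGGDE → (answer).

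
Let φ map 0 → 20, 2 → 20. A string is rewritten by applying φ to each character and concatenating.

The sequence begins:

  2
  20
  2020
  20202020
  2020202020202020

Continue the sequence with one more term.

20202020202020202020202020202020

Applying the rule to each of the 16 symbols of 2020202020202020 gives the pieces 20 20 20 20 20 20 20 20 20 20 20 20 20 20 20 20, which concatenate to the answer.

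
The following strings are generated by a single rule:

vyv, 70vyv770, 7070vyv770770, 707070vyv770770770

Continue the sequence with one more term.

Every step adds 70 to the front and 770 to the end of the previous string.
Applying this once more to 707070vyv770770770:

70707070vyv770770770770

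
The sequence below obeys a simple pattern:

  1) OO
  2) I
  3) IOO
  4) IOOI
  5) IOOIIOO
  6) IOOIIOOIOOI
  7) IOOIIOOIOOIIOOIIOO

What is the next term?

IOOIIOOIOOIIOOIIOOIOOIIOOIOOI

Each term (from the third on) is the previous term followed by the one before it: term 3 = I·OO = IOO.
So term 8 is IOOIIOOIOOIIOOIIOO·IOOIIOOIOOI.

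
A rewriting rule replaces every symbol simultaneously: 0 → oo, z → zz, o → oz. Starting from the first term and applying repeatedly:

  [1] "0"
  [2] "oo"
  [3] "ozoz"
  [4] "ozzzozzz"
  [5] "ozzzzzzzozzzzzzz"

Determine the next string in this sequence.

ozzzzzzzzzzzzzzzozzzzzzzzzzzzzzz

Applying the rule to each of the 16 symbols of ozzzzzzzozzzzzzz gives the pieces oz zz zz zz zz zz zz zz oz zz zz zz zz zz zz zz, which concatenate to the answer.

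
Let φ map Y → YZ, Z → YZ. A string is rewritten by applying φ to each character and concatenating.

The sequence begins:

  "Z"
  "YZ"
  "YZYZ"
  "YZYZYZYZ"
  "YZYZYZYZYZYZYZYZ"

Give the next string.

YZYZYZYZYZYZYZYZYZYZYZYZYZYZYZYZ

φ(YZYZYZYZYZYZYZYZ) expands symbol-by-symbol to YZ YZ YZ YZ YZ YZ YZ YZ YZ YZ YZ YZ YZ YZ YZ YZ; joining the 16 pieces gives the next term.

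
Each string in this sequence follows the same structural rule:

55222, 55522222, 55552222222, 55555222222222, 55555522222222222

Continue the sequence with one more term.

Reading off run lengths: 5 runs 2, 3, 4, 5, 6; 2 runs 3, 5, 7, 9, 11 — each is linear in n (n = 1, 2, …).
Setting n = 6 gives 7, 13 characters in each block.

55555552222222222222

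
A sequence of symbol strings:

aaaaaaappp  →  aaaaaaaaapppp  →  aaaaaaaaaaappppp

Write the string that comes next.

aaaaaaaaaaaaapppppp

Term n consists of 2n+1 a's, followed by n p's, where the shown terms are n = 3, 4, 5.
At n = 6 the blocks have lengths 13, 6.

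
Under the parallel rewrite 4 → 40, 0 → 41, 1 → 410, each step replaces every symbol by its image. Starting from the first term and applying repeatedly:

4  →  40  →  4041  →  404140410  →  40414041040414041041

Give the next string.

Rewriting the 20 symbols of 40414041040414041041 one by one yields 40 41 40 410 40 41 40 410 41 40 41 40 410 40 41 40 410 41 40 410; concatenated:

404140410404140410414041404104041404104140410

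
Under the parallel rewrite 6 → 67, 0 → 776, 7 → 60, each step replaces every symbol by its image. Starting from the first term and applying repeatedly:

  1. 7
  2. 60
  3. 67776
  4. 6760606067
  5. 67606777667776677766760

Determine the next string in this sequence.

Rewriting the 23 symbols of 67606777667776677766760 one by one yields 67 60 67 776 67 60 60 60 67 67 60 60 60 67 67 60 60 60 67 67 60 67 776; concatenated:

676067776676060606767606060676760606067676067776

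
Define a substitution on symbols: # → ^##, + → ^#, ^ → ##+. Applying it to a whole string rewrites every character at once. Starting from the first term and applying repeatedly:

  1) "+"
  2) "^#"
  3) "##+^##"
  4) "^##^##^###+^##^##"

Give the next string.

##+^##^####+^##^####+^##^##^##^###+^##^####+^##^##

Applying the rule to each of the 17 symbols of ^##^##^###+^##^## gives the pieces ##+ ^## ^## ##+ ^## ^## ##+ ^## ^## ^## ^# ##+ ^## ^## ##+ ^## ^##, which concatenate to the answer.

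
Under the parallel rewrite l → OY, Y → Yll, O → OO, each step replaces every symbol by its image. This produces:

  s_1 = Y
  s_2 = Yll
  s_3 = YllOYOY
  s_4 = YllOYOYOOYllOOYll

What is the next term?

Replace each of the 17 characters of YllOYOYOOYllOOYll in place — Yll OY OY OO Yll OO Yll OO OO Yll OY OY OO OO Yll OY OY — and concatenate.

YllOYOYOOYllOOYllOOOOYllOYOYOOOOYllOYOY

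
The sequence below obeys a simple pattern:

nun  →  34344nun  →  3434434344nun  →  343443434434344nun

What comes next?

Every step adds 34344 at the front: s(k+1) = 34344·s(k).
Applying this once more to 343443434434344nun:

34344343443434434344nun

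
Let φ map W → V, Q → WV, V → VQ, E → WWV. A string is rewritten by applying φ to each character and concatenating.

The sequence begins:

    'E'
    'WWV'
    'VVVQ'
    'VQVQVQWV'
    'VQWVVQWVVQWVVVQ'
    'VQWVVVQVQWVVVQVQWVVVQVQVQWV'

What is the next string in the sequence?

Replace each of the 27 characters of VQWVVVQVQWVVVQVQWVVVQVQVQWV in place — VQ WV V VQ VQ VQ WV VQ WV V VQ VQ VQ WV VQ WV V VQ VQ VQ WV VQ WV VQ WV V VQ — and concatenate.

VQWVVVQVQVQWVVQWVVVQVQVQWVVQWVVVQVQVQWVVQWVVQWVVVQ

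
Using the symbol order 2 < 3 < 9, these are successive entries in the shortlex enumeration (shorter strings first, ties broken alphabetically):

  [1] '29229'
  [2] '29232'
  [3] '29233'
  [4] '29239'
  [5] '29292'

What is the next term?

Find the rightmost character of 29292 below 9, bump it to the next letter, and reset everything to its right to 2.

29293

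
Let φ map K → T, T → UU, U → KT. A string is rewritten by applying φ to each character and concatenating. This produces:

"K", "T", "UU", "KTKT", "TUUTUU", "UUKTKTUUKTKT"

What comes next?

Apply φ to UUKTKTUUKTKT symbol by symbol: U→KT, U→KT, K→T, T→UU, K→T, T→UU, U→KT, U→KT, K→T, T→UU, K→T, T→UU; joined: KT KT T UU T UU KT KT T UU T UU.

KTKTTUUTUUKTKTTUUTUU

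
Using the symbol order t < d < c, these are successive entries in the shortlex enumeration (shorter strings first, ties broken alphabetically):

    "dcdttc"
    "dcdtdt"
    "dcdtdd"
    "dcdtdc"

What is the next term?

Treat dcdtdc as a base-3 numeral over the given alphabet and add one, carrying through any trailing c's.

dcdtct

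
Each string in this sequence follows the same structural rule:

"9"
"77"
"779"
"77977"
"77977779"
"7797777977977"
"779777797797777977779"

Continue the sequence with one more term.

From term 3 onward, concatenate the last term with the second-to-last: 77·9 = 779, 779·77 = 77977, …
So term 8 is 779777797797777977779·7797777977977.

7797777977977779777797797777977977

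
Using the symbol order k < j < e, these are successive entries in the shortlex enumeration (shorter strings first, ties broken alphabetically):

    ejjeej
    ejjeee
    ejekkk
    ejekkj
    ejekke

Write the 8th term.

Advancing 3 positions from ejekke through ejekke → ejekjk → ejekjj reaches term 8.

ejekje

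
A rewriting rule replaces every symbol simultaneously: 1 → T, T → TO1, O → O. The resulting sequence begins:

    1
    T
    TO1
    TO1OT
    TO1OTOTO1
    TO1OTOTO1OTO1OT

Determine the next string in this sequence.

Rewriting the 15 symbols of TO1OTOTO1OTO1OT one by one yields TO1 O T O TO1 O TO1 O T O TO1 O T O TO1; concatenated:

TO1OTOTO1OTO1OTOTO1OTOTO1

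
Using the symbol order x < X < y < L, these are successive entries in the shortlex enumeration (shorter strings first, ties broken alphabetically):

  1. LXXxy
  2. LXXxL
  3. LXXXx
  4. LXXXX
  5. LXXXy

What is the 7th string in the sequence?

Stepping forward 2 times from LXXXy: LXXXy → LXXXL, then the target.

LXXyx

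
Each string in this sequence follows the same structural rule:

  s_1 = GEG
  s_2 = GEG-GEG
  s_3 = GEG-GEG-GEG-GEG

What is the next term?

Every step duplicates the string with '-' between the halves.
Doubling GEG-GEG-GEG-GEG with '-' between the halves:

GEG-GEG-GEG-GEG-GEG-GEG-GEG-GEG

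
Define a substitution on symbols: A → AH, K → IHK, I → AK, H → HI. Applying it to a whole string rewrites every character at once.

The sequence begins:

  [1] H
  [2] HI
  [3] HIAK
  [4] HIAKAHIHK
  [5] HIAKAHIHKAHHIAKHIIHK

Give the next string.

Replace each of the 20 characters of HIAKAHIHKAHHIAKHIIHK in place — HI AK AH IHK AH HI AK HI IHK AH HI HI AK AH IHK HI AK AK HI IHK — and concatenate.

HIAKAHIHKAHHIAKHIIHKAHHIHIAKAHIHKHIAKAKHIIHK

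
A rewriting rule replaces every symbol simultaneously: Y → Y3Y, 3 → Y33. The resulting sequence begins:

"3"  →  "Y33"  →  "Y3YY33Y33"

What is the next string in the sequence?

Expanding Y3YY33Y33: Y→Y3Y, 3→Y33, Y→Y3Y, Y→Y3Y, 3→Y33, 3→Y33, Y→Y3Y, 3→Y33, 3→Y33. Concatenated: Y3Y Y33 Y3Y Y3Y Y33 Y33 Y3Y Y33 Y33.

Y3YY33Y3YY3YY33Y33Y3YY33Y33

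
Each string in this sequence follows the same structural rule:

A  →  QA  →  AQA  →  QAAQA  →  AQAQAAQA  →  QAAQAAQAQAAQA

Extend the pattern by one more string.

Each term (from the third on) is the two preceding terms concatenated in order: term 3 = A·QA = AQA.
So term 7 is AQAQAAQA·QAAQAAQAQAAQA.

AQAQAAQAQAAQAAQAQAAQA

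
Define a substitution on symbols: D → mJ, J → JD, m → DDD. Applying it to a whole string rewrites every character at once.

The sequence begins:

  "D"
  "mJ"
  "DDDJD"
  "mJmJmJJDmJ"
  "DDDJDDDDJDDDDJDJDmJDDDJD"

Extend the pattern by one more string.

mJmJmJJDmJmJmJmJJDmJmJmJmJJDmJJDmJDDDJDmJmJmJJDmJ

φ(DDDJDDDDJDDDDJDJDmJDDDJD) expands symbol-by-symbol to mJ mJ mJ JD mJ mJ mJ mJ JD mJ mJ mJ mJ JD mJ JD mJ DDD JD mJ mJ mJ JD mJ; joining the 24 pieces gives the next term.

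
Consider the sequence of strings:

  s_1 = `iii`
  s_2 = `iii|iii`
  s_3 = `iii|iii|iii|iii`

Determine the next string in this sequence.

Each string is two copies of the previous one joined by '|'.
Doubling iii|iii|iii|iii with '|' between the halves:

iii|iii|iii|iii|iii|iii|iii|iii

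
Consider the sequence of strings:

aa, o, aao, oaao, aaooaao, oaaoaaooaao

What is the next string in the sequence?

aaooaaooaaoaaooaao

From term 3 onward, concatenate the second-to-last term with the last: aa·o = aao, o·aao = oaao, …
Continuing: aaooaao · oaaoaaooaao gives term 7.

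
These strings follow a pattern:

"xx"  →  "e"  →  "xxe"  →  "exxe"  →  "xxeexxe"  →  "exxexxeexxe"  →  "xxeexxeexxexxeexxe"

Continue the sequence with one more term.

exxexxeexxexxeexxeexxexxeexxe

Each term (from the third on) is the two preceding terms concatenated in order: term 3 = xx·e = xxe.
So term 8 is exxexxeexxe·xxeexxeexxexxeexxe.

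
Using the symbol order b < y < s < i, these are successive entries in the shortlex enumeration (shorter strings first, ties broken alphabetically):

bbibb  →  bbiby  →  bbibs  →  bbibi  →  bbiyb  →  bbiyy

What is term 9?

Continuing the enumeration 3 steps past bbiyy: bbiyy → bbiys → bbiyi → (answer).

bbisb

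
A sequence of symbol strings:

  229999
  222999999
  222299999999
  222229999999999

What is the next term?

Term n consists of n 2's, followed by 2n 9's, where the shown terms are n = 2, 3, 4, 5.
Setting n = 6 gives 6, 12 characters in each block.

222222999999999999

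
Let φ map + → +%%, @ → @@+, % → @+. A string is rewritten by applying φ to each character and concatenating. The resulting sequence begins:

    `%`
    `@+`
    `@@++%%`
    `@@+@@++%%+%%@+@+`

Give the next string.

Applying the rule to each of the 16 symbols of @@+@@++%%+%%@+@+ gives the pieces @@+ @@+ +%% @@+ @@+ +%% +%% @+ @+ +%% @+ @+ @@+ +%% @@+ +%%, which concatenate to the answer.

@@+@@++%%@@+@@++%%+%%@+@++%%@+@+@@++%%@@++%%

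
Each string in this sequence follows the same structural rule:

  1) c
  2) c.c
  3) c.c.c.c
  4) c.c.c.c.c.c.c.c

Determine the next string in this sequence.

Each string is two copies of the previous one joined by '.'.
So the next term is two copies of c.c.c.c.c.c.c.c with '.' between the halves.

c.c.c.c.c.c.c.c.c.c.c.c.c.c.c.c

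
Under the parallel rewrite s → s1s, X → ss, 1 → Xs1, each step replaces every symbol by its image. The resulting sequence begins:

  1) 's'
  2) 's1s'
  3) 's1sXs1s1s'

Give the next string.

Rewriting each symbol of s1sXs1s1s: s→s1s, 1→Xs1, s→s1s, X→ss, s→s1s, 1→Xs1, s→s1s, 1→Xs1, s→s1s, which concatenates to s1s Xs1 s1s ss s1s Xs1 s1s Xs1 s1s.

s1sXs1s1ssss1sXs1s1sXs1s1s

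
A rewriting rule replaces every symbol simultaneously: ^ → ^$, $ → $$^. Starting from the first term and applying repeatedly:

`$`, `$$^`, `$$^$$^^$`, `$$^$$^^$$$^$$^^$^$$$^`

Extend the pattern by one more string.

Replace each of the 21 characters of $$^$$^^$$$^$$^^$^$$$^ in place — $$^ $$^ ^$ $$^ $$^ ^$ ^$ $$^ $$^ $$^ ^$ $$^ $$^ ^$ ^$ $$^ ^$ $$^ $$^ $$^ ^$ — and concatenate.

$$^$$^^$$$^$$^^$^$$$^$$^$$^^$$$^$$^^$^$$$^^$$$^$$^$$^^$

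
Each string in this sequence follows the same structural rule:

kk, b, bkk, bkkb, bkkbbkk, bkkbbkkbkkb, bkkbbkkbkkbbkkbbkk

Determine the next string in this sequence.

bkkbbkkbkkbbkkbbkkbkkbbkkbkkb

Each term (from the third on) is the previous term followed by the one before it: term 3 = b·kk = bkk.
So term 8 is bkkbbkkbkkbbkkbbkk·bkkbbkkbkkb.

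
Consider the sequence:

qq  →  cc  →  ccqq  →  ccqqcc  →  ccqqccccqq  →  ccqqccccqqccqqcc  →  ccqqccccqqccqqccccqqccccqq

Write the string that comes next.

ccqqccccqqccqqccccqqccccqqccqqccccqqccqqcc

This is a Fibonacci-style word recurrence s(k) = s(k−1)·s(k−2): e.g. cc·qq = ccqq.
Continuing: ccqqccccqqccqqccccqqccccqq · ccqqccccqqccqqcc gives term 8.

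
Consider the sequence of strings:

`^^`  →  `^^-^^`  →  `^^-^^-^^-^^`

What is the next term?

Every step duplicates the string with '-' between the halves.
Doubling ^^-^^-^^-^^ with '-' between the halves:

^^-^^-^^-^^-^^-^^-^^-^^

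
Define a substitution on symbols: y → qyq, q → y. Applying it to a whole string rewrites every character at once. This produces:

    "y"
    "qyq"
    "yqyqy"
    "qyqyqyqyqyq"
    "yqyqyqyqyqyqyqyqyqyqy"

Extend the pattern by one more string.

qyqyqyqyqyqyqyqyqyqyqyqyqyqyqyqyqyqyqyqyqyq

Replace each of the 21 characters of yqyqyqyqyqyqyqyqyqyqy in place — qyq y qyq y qyq y qyq y qyq y qyq y qyq y qyq y qyq y qyq y qyq — and concatenate.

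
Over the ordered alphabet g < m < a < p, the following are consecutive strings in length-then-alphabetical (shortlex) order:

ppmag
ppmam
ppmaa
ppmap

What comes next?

ppmpg

Treat ppmap as a base-4 numeral over the given alphabet and add one, carrying through any trailing p's.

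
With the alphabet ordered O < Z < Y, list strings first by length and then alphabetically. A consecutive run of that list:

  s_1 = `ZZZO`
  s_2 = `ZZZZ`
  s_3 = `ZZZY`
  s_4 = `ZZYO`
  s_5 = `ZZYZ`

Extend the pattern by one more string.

Find the rightmost character of ZZYZ below Y, bump it to the next letter, and reset everything to its right to O.

ZZYY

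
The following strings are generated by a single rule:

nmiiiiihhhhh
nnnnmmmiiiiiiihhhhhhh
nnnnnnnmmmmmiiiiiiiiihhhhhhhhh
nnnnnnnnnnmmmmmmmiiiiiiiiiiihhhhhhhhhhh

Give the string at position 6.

Each string has the form n^{3n-2} m^{2n-1} i^{2n+3} h^{2n+3} (n = 1, 2, …).
At n = 6 the blocks have lengths 16, 11, 15, 15.

nnnnnnnnnnnnnnnnmmmmmmmmmmmiiiiiiiiiiiiiiihhhhhhhhhhhhhhh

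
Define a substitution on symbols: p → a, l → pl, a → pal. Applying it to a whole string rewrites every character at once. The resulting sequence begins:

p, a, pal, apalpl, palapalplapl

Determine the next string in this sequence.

Expanding palapalplapl: p→a, a→pal, l→pl, a→pal, p→a, a→pal, l→pl, p→a, l→pl, a→pal, p→a, l→pl. Concatenated: a pal pl pal a pal pl a pl pal a pl.

apalplpalapalplaplpalapl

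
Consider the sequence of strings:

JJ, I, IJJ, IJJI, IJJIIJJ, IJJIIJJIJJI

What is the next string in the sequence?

Each term (from the third on) is the previous term followed by the one before it: term 3 = I·JJ = IJJ.
So term 7 is IJJIIJJIJJI·IJJIIJJ.

IJJIIJJIJJIIJJIIJJ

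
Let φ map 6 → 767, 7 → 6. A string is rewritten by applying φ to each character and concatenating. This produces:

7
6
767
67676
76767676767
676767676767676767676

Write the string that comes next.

φ(676767676767676767676) expands symbol-by-symbol to 767 6 767 6 767 6 767 6 767 6 767 6 767 6 767 6 767 6 767 6 767; joining the 21 pieces gives the next term.

7676767676767676767676767676767676767676767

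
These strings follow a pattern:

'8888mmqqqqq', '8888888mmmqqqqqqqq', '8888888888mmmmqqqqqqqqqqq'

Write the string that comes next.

8888888888888mmmmmqqqqqqqqqqqqqq

Term n consists of 3n-2 8's, followed by n m's, followed by 3n-1 q's, where the shown terms are n = 2, 3, 4.
At n = 5 the blocks have lengths 13, 5, 14.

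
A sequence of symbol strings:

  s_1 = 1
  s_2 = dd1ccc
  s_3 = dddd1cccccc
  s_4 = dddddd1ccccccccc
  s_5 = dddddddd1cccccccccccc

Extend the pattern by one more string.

s(k+1) = dd·s(k)·ccc, so each term gains dd as a prefix and ccc as a suffix.
Applying this once more to dddddddd1cccccccccccc:

dddddddddd1ccccccccccccccc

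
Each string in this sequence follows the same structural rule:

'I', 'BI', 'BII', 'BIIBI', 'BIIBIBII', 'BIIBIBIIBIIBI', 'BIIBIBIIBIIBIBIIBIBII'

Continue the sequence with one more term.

Each term (from the third on) is the previous term followed by the one before it: term 3 = BI·I = BII.
Continuing: BIIBIBIIBIIBIBIIBIBII · BIIBIBIIBIIBI gives term 8.

BIIBIBIIBIIBIBIIBIBIIBIIBIBIIBIIBI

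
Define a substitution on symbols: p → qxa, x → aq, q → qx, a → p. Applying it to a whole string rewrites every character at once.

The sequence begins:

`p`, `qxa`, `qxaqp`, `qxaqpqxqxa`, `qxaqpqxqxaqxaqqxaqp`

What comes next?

qxaqpqxqxaqxaqqxaqpqxaqpqxqxaqpqxqxa

Replace each of the 19 characters of qxaqpqxqxaqxaqqxaqp in place — qx aq p qx qxa qx aq qx aq p qx aq p qx qx aq p qx qxa — and concatenate.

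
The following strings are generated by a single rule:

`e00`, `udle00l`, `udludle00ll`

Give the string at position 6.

Each term wraps the previous one in udl on the left and l on the right.
From udludle00ll, 3 further steps: udludle00ll → udludludle00lll → udludludludle00llll → (answer).

udludludludludle00lllll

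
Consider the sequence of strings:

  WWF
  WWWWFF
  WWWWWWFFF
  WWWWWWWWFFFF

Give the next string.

Term n consists of 2n W's, followed by n F's (n = 1, 2, …).
At n = 5 the blocks have lengths 10, 5.

WWWWWWWWWWFFFFF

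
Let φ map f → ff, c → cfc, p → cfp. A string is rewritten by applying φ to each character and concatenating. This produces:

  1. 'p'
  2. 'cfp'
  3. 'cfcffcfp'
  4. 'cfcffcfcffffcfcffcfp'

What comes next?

Rewriting the 20 symbols of cfcffcfcffffcfcffcfp one by one yields cfc ff cfc ff ff cfc ff cfc ff ff ff ff cfc ff cfc ff ff cfc ff cfp; concatenated:

cfcffcfcffffcfcffcfcffffffffcfcffcfcffffcfcffcfp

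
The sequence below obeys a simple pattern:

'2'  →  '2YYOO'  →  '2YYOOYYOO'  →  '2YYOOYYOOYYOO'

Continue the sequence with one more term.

Each term is the previous one with YYOO appended.
Applying this once more to 2YYOOYYOOYYOO:

2YYOOYYOOYYOOYYOO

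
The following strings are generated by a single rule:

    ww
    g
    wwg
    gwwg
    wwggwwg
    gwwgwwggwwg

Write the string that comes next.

This is a Fibonacci-style word recurrence s(k) = s(k−2)·s(k−1): e.g. ww·g = wwg.
The next term joins wwggwwg and gwwgwwggwwg.

wwggwwggwwgwwggwwg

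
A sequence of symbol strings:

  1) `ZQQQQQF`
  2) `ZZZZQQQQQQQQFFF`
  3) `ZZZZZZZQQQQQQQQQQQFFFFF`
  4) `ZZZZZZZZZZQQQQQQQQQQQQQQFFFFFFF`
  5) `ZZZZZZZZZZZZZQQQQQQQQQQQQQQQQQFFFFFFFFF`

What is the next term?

ZZZZZZZZZZZZZZZZQQQQQQQQQQQQQQQQQQQQFFFFFFFFFFF

Reading off run lengths: Z runs 1, 4, 7, 10, 13; Q runs 5, 8, 11, 14, 17; F runs 1, 3, 5, 7, 9 — each is linear in n (n = 1, 2, …).
Setting n = 6 gives 16, 20, 11 characters in each block.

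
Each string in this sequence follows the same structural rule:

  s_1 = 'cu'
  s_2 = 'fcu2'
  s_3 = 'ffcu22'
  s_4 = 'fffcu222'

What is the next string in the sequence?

ffffcu2222

Each term wraps the previous one in f on the left and 2 on the right.
So the next term is f·fffcu222·2.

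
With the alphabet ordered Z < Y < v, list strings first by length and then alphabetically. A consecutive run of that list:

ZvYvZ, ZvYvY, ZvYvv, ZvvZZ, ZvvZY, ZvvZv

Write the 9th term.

ZvvYv

Continuing the enumeration 3 steps past ZvvZv: ZvvZv → ZvvYZ → ZvvYY → (answer).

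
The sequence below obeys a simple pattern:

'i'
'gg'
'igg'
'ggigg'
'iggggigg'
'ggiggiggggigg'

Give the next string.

iggggiggggiggiggggigg

From term 3 onward, concatenate the second-to-last term with the last: i·gg = igg, gg·igg = ggigg, …
The next term joins iggggigg and ggiggiggggigg.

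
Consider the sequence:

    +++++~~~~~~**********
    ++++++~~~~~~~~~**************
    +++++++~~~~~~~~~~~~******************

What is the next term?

++++++++~~~~~~~~~~~~~~~**********************

Each string has the form +^{n+3} ~^{3n} *^{4n+2}, where the shown terms are n = 2, 3, 4.
Setting n = 5 gives 8, 15, 22 characters in each block.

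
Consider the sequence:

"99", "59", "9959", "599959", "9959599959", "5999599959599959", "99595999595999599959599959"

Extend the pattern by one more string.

599959995959995999595999595999599959599959

From term 3 onward, concatenate the second-to-last term with the last: 99·59 = 9959, 59·9959 = 599959, …
So term 8 is 5999599959599959·99595999595999599959599959.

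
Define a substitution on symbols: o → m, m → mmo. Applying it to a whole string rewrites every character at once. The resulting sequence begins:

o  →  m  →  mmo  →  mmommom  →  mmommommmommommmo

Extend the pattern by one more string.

mmommommmommommmommommommmommommmommommom

Replace each of the 17 characters of mmommommmommommmo in place — mmo mmo m mmo mmo m mmo mmo mmo m mmo mmo m mmo mmo mmo m — and concatenate.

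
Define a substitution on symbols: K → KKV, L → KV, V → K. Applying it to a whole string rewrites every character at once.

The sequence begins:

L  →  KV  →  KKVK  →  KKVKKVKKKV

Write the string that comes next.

Apply φ to KKVKKVKKKV symbol by symbol: K→KKV, K→KKV, V→K, K→KKV, K→KKV, V→K, K→KKV, K→KKV, K→KKV, V→K; joined: KKV KKV K KKV KKV K KKV KKV KKV K.

KKVKKVKKKVKKVKKKVKKVKKVK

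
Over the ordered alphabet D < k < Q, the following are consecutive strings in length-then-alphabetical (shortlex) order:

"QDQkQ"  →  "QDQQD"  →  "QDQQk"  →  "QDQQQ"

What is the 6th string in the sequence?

Continuing the enumeration 2 steps past QDQQQ: QDQQQ → QkDDD → (answer).

QkDDk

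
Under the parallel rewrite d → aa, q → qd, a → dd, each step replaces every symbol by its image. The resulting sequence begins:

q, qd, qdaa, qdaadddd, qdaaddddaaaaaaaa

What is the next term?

Replace each of the 16 characters of qdaaddddaaaaaaaa in place — qd aa dd dd aa aa aa aa dd dd dd dd dd dd dd dd — and concatenate.

qdaaddddaaaaaaaadddddddddddddddd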